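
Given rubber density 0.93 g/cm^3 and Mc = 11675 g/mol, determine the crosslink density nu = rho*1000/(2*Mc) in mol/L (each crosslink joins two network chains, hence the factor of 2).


nu = rho * 1000 / (2 * Mc)
nu = 0.93 * 1000 / (2 * 11675)
nu = 930.0 / 23350
nu = 0.0398 mol/L

0.0398 mol/L


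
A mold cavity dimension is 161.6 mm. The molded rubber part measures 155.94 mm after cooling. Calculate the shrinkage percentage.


Shrinkage = (mold - part) / mold * 100
= (161.6 - 155.94) / 161.6 * 100
= 5.66 / 161.6 * 100
= 3.5%

3.5%


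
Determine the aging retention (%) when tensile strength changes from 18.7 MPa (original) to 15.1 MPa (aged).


Retention = aged / original * 100
= 15.1 / 18.7 * 100
= 80.7%

80.7%


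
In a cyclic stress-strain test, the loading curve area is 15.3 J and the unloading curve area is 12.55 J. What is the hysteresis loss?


Hysteresis loss = loading - unloading
= 15.3 - 12.55
= 2.75 J

2.75 J


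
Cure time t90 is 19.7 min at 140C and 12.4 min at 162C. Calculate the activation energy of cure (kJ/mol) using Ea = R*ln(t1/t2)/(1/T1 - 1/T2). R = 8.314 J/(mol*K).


T1 = 413.15 K, T2 = 435.15 K
1/T1 - 1/T2 = 1.2237e-04
ln(t1/t2) = ln(19.7/12.4) = 0.4629
Ea = 8.314 * 0.4629 / 1.2237e-04 = 31451.5504 J/mol
Ea = 31.45 kJ/mol

31.45 kJ/mol


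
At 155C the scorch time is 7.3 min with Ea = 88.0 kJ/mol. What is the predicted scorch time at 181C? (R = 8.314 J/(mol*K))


Convert temperatures: T1 = 155 + 273.15 = 428.15 K, T2 = 181 + 273.15 = 454.15 K
ts2_new = 7.3 * exp(88000 / 8.314 * (1/454.15 - 1/428.15))
1/T2 - 1/T1 = -1.3371e-04
ts2_new = 1.77 min

1.77 min


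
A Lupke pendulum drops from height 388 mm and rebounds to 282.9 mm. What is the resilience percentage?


Resilience = h_rebound / h_drop * 100
= 282.9 / 388 * 100
= 72.9%

72.9%


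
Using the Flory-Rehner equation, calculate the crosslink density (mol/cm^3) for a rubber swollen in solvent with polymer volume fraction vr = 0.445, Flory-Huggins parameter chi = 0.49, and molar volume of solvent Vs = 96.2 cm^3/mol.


ln(1 - vr) = ln(1 - 0.445) = -0.5888
Numerator = -((-0.5888) + 0.445 + 0.49 * 0.445^2) = 0.0468
Denominator = 96.2 * (0.445^(1/3) - 0.445/2) = 52.0404
nu = 0.0468 / 52.0404 = 8.9843e-04 mol/cm^3

8.9843e-04 mol/cm^3


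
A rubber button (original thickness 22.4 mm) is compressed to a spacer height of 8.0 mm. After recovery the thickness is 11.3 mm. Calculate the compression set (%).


CS = (t0 - recovered) / (t0 - ts) * 100
= (22.4 - 11.3) / (22.4 - 8.0) * 100
= 11.1 / 14.4 * 100
= 77.1%

77.1%


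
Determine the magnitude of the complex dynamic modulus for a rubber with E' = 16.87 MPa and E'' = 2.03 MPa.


|E*| = sqrt(E'^2 + E''^2)
= sqrt(16.87^2 + 2.03^2)
= sqrt(284.5969 + 4.1209)
= 16.992 MPa

16.992 MPa


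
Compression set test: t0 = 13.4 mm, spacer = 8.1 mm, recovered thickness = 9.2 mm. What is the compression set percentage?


CS = (t0 - recovered) / (t0 - ts) * 100
= (13.4 - 9.2) / (13.4 - 8.1) * 100
= 4.2 / 5.3 * 100
= 79.2%

79.2%


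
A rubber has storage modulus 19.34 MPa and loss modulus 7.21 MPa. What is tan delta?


tan delta = E'' / E'
= 7.21 / 19.34
= 0.3728

tan delta = 0.3728


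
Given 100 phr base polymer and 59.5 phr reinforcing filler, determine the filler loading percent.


Filler % = filler / (rubber + filler) * 100
= 59.5 / (100 + 59.5) * 100
= 59.5 / 159.5 * 100
= 37.3%

37.3%


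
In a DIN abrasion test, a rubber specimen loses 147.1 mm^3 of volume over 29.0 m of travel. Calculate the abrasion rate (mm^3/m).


Rate = volume_loss / distance
= 147.1 / 29.0
= 5.072 mm^3/m

5.072 mm^3/m


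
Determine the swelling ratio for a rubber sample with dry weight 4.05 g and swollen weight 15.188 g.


Q = W_swollen / W_dry
Q = 15.188 / 4.05
Q = 3.75

Q = 3.75


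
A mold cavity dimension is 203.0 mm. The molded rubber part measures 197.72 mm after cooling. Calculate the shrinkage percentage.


Shrinkage = (mold - part) / mold * 100
= (203.0 - 197.72) / 203.0 * 100
= 5.28 / 203.0 * 100
= 2.6%

2.6%


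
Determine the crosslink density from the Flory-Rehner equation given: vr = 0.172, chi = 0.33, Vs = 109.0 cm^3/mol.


ln(1 - vr) = ln(1 - 0.172) = -0.1887
Numerator = -((-0.1887) + 0.172 + 0.33 * 0.172^2) = 0.0070
Denominator = 109.0 * (0.172^(1/3) - 0.172/2) = 51.2441
nu = 0.0070 / 51.2441 = 1.3620e-04 mol/cm^3

1.3620e-04 mol/cm^3


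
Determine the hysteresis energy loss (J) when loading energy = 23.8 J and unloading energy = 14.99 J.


Hysteresis loss = loading - unloading
= 23.8 - 14.99
= 8.81 J

8.81 J


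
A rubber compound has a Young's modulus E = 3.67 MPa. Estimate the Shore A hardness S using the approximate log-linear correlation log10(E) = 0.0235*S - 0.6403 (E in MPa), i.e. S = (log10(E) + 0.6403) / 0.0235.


log10(E) = 0.0235*S - 0.6403  =>  S = (log10(E) + 0.6403) / 0.0235
log10(3.67) = 0.564666
S = (0.564666 + 0.6403) / 0.0235 = 1.204966 / 0.0235
S = 51.3

Shore A = 51.3


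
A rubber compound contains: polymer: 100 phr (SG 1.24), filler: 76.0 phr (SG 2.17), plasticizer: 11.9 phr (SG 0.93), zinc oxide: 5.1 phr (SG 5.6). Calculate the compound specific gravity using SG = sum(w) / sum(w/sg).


Sum of weights = 193.0
Volume contributions:
  polymer: 100/1.24 = 80.6452
  filler: 76.0/2.17 = 35.0230
  plasticizer: 11.9/0.93 = 12.7957
  zinc oxide: 5.1/5.6 = 0.9107
Sum of volumes = 129.3746
SG = 193.0 / 129.3746 = 1.492

SG = 1.492


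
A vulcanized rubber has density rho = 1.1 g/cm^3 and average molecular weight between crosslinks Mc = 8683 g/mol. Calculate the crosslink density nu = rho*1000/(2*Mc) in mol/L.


nu = rho * 1000 / (2 * Mc)
nu = 1.1 * 1000 / (2 * 8683)
nu = 1100.0 / 17366
nu = 0.0633 mol/L

0.0633 mol/L


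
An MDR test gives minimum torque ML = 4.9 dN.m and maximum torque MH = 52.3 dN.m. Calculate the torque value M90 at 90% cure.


M90 = ML + 0.9 * (MH - ML)
M90 = 4.9 + 0.9 * (52.3 - 4.9)
M90 = 4.9 + 0.9 * 47.4
M90 = 47.56 dN.m

47.56 dN.m


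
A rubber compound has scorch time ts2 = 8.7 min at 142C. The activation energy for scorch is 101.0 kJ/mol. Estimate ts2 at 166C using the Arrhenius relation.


Convert temperatures: T1 = 142 + 273.15 = 415.15 K, T2 = 166 + 273.15 = 439.15 K
ts2_new = 8.7 * exp(101000 / 8.314 * (1/439.15 - 1/415.15))
1/T2 - 1/T1 = -1.3164e-04
ts2_new = 1.76 min

1.76 min


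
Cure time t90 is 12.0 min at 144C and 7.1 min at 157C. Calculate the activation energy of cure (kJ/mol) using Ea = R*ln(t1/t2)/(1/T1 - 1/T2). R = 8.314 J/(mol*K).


T1 = 417.15 K, T2 = 430.15 K
1/T1 - 1/T2 = 7.2449e-05
ln(t1/t2) = ln(12.0/7.1) = 0.5248
Ea = 8.314 * 0.5248 / 7.2449e-05 = 60225.7877 J/mol
Ea = 60.23 kJ/mol

60.23 kJ/mol


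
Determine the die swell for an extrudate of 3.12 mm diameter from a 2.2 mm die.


Die swell ratio = D_extrudate / D_die
= 3.12 / 2.2
= 1.418

Die swell = 1.418


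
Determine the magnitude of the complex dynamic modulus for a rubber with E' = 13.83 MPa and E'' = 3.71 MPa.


|E*| = sqrt(E'^2 + E''^2)
= sqrt(13.83^2 + 3.71^2)
= sqrt(191.2689 + 13.7641)
= 14.319 MPa

14.319 MPa


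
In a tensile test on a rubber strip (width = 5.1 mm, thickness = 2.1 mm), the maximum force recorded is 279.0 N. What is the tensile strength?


Area = width * thickness = 5.1 * 2.1 = 10.71 mm^2
TS = force / area = 279.0 / 10.71 = 26.05 MPa

26.05 MPa


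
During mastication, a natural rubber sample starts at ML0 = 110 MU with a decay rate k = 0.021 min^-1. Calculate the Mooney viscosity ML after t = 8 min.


ML = ML0 * exp(-k * t)
ML = 110 * exp(-0.021 * 8)
ML = 110 * 0.8454
ML = 92.99 MU

92.99 MU


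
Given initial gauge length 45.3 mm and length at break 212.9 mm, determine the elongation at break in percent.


Elongation = (Lf - L0) / L0 * 100
= (212.9 - 45.3) / 45.3 * 100
= 167.6 / 45.3 * 100
= 370.0%

370.0%


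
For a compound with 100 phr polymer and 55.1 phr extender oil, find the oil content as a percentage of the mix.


Oil % = oil / (100 + oil) * 100
= 55.1 / (100 + 55.1) * 100
= 55.1 / 155.1 * 100
= 35.53%

35.53%


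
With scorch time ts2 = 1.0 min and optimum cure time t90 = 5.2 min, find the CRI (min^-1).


CRI = 100 / (t90 - ts2)
= 100 / (5.2 - 1.0)
= 100 / 4.2
= 23.81 min^-1

23.81 min^-1


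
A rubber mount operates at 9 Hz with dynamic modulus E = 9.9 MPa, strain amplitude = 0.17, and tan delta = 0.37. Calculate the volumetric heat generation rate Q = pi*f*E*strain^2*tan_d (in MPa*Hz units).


Q = pi * f * E * strain^2 * tan_d
= pi * 9 * 9.9 * 0.17^2 * 0.37
= pi * 9 * 9.9 * 0.0289 * 0.37
= 2.9931

Q = 2.9931


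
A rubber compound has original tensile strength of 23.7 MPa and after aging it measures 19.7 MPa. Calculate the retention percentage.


Retention = aged / original * 100
= 19.7 / 23.7 * 100
= 83.1%

83.1%


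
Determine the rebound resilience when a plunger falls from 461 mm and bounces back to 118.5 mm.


Resilience = h_rebound / h_drop * 100
= 118.5 / 461 * 100
= 25.7%

25.7%


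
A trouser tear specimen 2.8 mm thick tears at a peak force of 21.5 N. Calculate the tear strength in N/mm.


Tear strength = force / thickness
= 21.5 / 2.8
= 7.68 N/mm

7.68 N/mm


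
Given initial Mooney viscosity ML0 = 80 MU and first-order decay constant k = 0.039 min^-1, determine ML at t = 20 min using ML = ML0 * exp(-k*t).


ML = ML0 * exp(-k * t)
ML = 80 * exp(-0.039 * 20)
ML = 80 * 0.4584
ML = 36.67 MU

36.67 MU


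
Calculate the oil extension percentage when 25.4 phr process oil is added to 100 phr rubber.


Oil % = oil / (100 + oil) * 100
= 25.4 / (100 + 25.4) * 100
= 25.4 / 125.4 * 100
= 20.26%

20.26%


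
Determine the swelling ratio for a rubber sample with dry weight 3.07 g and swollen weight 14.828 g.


Q = W_swollen / W_dry
Q = 14.828 / 3.07
Q = 4.83

Q = 4.83


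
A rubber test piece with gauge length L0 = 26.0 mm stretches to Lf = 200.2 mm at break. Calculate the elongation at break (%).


Elongation = (Lf - L0) / L0 * 100
= (200.2 - 26.0) / 26.0 * 100
= 174.2 / 26.0 * 100
= 670.0%

670.0%


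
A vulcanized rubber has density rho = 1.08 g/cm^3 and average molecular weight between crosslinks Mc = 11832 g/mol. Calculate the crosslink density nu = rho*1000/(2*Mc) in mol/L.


nu = rho * 1000 / (2 * Mc)
nu = 1.08 * 1000 / (2 * 11832)
nu = 1080.0 / 23664
nu = 0.0456 mol/L

0.0456 mol/L


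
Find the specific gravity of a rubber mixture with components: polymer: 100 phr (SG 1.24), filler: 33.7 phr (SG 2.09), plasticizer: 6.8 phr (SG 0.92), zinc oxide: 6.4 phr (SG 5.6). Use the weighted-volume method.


Sum of weights = 146.9
Volume contributions:
  polymer: 100/1.24 = 80.6452
  filler: 33.7/2.09 = 16.1244
  plasticizer: 6.8/0.92 = 7.3913
  zinc oxide: 6.4/5.6 = 1.1429
Sum of volumes = 105.3037
SG = 146.9 / 105.3037 = 1.395

SG = 1.395


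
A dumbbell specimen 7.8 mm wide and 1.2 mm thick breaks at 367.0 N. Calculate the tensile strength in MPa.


Area = width * thickness = 7.8 * 1.2 = 9.36 mm^2
TS = force / area = 367.0 / 9.36 = 39.21 MPa

39.21 MPa


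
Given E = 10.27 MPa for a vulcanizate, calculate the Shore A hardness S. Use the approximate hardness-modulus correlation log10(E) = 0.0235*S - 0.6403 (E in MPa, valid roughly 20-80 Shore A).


log10(E) = 0.0235*S - 0.6403  =>  S = (log10(E) + 0.6403) / 0.0235
log10(10.27) = 1.011570
S = (1.011570 + 0.6403) / 0.0235 = 1.651870 / 0.0235
S = 70.3

Shore A = 70.3


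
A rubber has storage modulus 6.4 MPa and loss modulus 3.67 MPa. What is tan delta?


tan delta = E'' / E'
= 3.67 / 6.4
= 0.5734

tan delta = 0.5734


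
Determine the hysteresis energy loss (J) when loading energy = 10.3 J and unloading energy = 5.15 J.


Hysteresis loss = loading - unloading
= 10.3 - 5.15
= 5.15 J

5.15 J


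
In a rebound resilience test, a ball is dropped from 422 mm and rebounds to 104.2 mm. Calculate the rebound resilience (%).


Resilience = h_rebound / h_drop * 100
= 104.2 / 422 * 100
= 24.7%

24.7%


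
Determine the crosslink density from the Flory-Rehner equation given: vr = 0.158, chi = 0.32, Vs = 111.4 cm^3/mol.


ln(1 - vr) = ln(1 - 0.158) = -0.1720
Numerator = -((-0.1720) + 0.158 + 0.32 * 0.158^2) = 0.0060
Denominator = 111.4 * (0.158^(1/3) - 0.158/2) = 51.4236
nu = 0.0060 / 51.4236 = 1.1642e-04 mol/cm^3

1.1642e-04 mol/cm^3


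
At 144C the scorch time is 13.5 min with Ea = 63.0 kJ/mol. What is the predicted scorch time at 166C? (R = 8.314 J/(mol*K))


Convert temperatures: T1 = 144 + 273.15 = 417.15 K, T2 = 166 + 273.15 = 439.15 K
ts2_new = 13.5 * exp(63000 / 8.314 * (1/439.15 - 1/417.15))
1/T2 - 1/T1 = -1.2009e-04
ts2_new = 5.43 min

5.43 min


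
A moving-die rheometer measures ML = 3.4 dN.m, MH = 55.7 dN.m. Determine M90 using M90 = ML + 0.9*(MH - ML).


M90 = ML + 0.9 * (MH - ML)
M90 = 3.4 + 0.9 * (55.7 - 3.4)
M90 = 3.4 + 0.9 * 52.3
M90 = 50.47 dN.m

50.47 dN.m


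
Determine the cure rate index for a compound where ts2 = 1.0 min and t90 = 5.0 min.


CRI = 100 / (t90 - ts2)
= 100 / (5.0 - 1.0)
= 100 / 4.0
= 25.0 min^-1

25.0 min^-1


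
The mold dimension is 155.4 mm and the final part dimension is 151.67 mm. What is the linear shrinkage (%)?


Shrinkage = (mold - part) / mold * 100
= (155.4 - 151.67) / 155.4 * 100
= 3.73 / 155.4 * 100
= 2.4%

2.4%


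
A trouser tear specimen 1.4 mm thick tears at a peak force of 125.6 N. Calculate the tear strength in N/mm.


Tear strength = force / thickness
= 125.6 / 1.4
= 89.71 N/mm

89.71 N/mm


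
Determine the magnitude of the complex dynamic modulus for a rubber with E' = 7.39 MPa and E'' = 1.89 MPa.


|E*| = sqrt(E'^2 + E''^2)
= sqrt(7.39^2 + 1.89^2)
= sqrt(54.6121 + 3.5721)
= 7.628 MPa

7.628 MPa


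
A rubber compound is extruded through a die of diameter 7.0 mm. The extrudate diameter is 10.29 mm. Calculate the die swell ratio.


Die swell ratio = D_extrudate / D_die
= 10.29 / 7.0
= 1.47

Die swell = 1.47


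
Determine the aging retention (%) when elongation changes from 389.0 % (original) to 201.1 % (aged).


Retention = aged / original * 100
= 201.1 / 389.0 * 100
= 51.7%

51.7%


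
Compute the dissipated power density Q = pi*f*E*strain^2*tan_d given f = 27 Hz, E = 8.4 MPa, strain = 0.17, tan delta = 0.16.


Q = pi * f * E * strain^2 * tan_d
= pi * 27 * 8.4 * 0.17^2 * 0.16
= pi * 27 * 8.4 * 0.0289 * 0.16
= 3.2947

Q = 3.2947


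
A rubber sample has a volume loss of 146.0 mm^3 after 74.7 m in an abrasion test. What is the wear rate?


Rate = volume_loss / distance
= 146.0 / 74.7
= 1.954 mm^3/m

1.954 mm^3/m


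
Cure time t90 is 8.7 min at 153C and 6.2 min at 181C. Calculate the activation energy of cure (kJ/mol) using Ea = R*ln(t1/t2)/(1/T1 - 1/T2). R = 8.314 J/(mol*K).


T1 = 426.15 K, T2 = 454.15 K
1/T1 - 1/T2 = 1.4468e-04
ln(t1/t2) = ln(8.7/6.2) = 0.3388
Ea = 8.314 * 0.3388 / 1.4468e-04 = 19468.0983 J/mol
Ea = 19.47 kJ/mol

19.47 kJ/mol


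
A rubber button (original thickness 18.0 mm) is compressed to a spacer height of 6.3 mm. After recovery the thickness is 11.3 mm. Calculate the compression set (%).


CS = (t0 - recovered) / (t0 - ts) * 100
= (18.0 - 11.3) / (18.0 - 6.3) * 100
= 6.7 / 11.7 * 100
= 57.3%

57.3%


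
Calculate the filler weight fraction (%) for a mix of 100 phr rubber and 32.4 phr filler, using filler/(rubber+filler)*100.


Filler % = filler / (rubber + filler) * 100
= 32.4 / (100 + 32.4) * 100
= 32.4 / 132.4 * 100
= 24.47%

24.47%


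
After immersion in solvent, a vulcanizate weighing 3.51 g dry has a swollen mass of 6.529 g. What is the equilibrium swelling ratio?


Q = W_swollen / W_dry
Q = 6.529 / 3.51
Q = 1.86

Q = 1.86


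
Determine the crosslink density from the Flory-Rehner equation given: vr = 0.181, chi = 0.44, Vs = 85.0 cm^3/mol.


ln(1 - vr) = ln(1 - 0.181) = -0.1997
Numerator = -((-0.1997) + 0.181 + 0.44 * 0.181^2) = 0.0043
Denominator = 85.0 * (0.181^(1/3) - 0.181/2) = 40.3890
nu = 0.0043 / 40.3890 = 1.0538e-04 mol/cm^3

1.0538e-04 mol/cm^3


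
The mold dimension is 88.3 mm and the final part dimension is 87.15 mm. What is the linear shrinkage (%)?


Shrinkage = (mold - part) / mold * 100
= (88.3 - 87.15) / 88.3 * 100
= 1.15 / 88.3 * 100
= 1.3%

1.3%


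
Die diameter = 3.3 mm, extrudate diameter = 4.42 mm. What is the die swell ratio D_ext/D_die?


Die swell ratio = D_extrudate / D_die
= 4.42 / 3.3
= 1.339

Die swell = 1.339


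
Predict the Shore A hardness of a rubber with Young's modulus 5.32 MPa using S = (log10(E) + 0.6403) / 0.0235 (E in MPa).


log10(E) = 0.0235*S - 0.6403  =>  S = (log10(E) + 0.6403) / 0.0235
log10(5.32) = 0.725912
S = (0.725912 + 0.6403) / 0.0235 = 1.366212 / 0.0235
S = 58.1

Shore A = 58.1


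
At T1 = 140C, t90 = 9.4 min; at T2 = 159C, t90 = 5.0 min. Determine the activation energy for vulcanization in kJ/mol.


T1 = 413.15 K, T2 = 432.15 K
1/T1 - 1/T2 = 1.0642e-04
ln(t1/t2) = ln(9.4/5.0) = 0.6313
Ea = 8.314 * 0.6313 / 1.0642e-04 = 49319.0914 J/mol
Ea = 49.32 kJ/mol

49.32 kJ/mol


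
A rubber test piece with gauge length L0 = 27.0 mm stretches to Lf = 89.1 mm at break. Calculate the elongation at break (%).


Elongation = (Lf - L0) / L0 * 100
= (89.1 - 27.0) / 27.0 * 100
= 62.1 / 27.0 * 100
= 230.0%

230.0%


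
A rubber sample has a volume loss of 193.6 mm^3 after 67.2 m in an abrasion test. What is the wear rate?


Rate = volume_loss / distance
= 193.6 / 67.2
= 2.881 mm^3/m

2.881 mm^3/m


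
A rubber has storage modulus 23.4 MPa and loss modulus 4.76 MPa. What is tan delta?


tan delta = E'' / E'
= 4.76 / 23.4
= 0.2034

tan delta = 0.2034


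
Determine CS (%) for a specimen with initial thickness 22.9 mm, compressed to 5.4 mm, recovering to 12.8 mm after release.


CS = (t0 - recovered) / (t0 - ts) * 100
= (22.9 - 12.8) / (22.9 - 5.4) * 100
= 10.1 / 17.5 * 100
= 57.7%

57.7%


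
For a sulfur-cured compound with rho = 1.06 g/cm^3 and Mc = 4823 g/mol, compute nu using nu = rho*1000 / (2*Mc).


nu = rho * 1000 / (2 * Mc)
nu = 1.06 * 1000 / (2 * 4823)
nu = 1060.0 / 9646
nu = 0.1099 mol/L

0.1099 mol/L


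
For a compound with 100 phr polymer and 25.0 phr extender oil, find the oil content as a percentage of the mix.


Oil % = oil / (100 + oil) * 100
= 25.0 / (100 + 25.0) * 100
= 25.0 / 125.0 * 100
= 20.0%

20.0%


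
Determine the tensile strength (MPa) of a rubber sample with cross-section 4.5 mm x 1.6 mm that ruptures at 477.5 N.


Area = width * thickness = 4.5 * 1.6 = 7.2 mm^2
TS = force / area = 477.5 / 7.2 = 66.32 MPa

66.32 MPa


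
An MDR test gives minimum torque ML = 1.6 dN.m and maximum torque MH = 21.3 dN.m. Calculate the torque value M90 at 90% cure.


M90 = ML + 0.9 * (MH - ML)
M90 = 1.6 + 0.9 * (21.3 - 1.6)
M90 = 1.6 + 0.9 * 19.7
M90 = 19.33 dN.m

19.33 dN.m


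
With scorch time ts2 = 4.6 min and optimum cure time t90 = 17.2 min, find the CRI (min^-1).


CRI = 100 / (t90 - ts2)
= 100 / (17.2 - 4.6)
= 100 / 12.6
= 7.94 min^-1

7.94 min^-1


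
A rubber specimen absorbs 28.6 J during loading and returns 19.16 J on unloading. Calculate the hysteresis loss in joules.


Hysteresis loss = loading - unloading
= 28.6 - 19.16
= 9.44 J

9.44 J


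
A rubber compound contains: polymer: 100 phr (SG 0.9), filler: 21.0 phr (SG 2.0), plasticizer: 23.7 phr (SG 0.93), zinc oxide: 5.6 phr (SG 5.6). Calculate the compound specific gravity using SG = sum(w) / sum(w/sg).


Sum of weights = 150.3
Volume contributions:
  polymer: 100/0.9 = 111.1111
  filler: 21.0/2.0 = 10.5000
  plasticizer: 23.7/0.93 = 25.4839
  zinc oxide: 5.6/5.6 = 1.0000
Sum of volumes = 148.0950
SG = 150.3 / 148.0950 = 1.015

SG = 1.015


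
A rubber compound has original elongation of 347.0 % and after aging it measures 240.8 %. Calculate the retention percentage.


Retention = aged / original * 100
= 240.8 / 347.0 * 100
= 69.4%

69.4%


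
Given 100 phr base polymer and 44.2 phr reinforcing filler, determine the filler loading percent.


Filler % = filler / (rubber + filler) * 100
= 44.2 / (100 + 44.2) * 100
= 44.2 / 144.2 * 100
= 30.65%

30.65%


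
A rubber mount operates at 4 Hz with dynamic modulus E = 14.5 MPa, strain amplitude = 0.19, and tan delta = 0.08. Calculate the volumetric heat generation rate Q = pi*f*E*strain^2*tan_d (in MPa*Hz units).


Q = pi * f * E * strain^2 * tan_d
= pi * 4 * 14.5 * 0.19^2 * 0.08
= pi * 4 * 14.5 * 0.0361 * 0.08
= 0.5262

Q = 0.5262


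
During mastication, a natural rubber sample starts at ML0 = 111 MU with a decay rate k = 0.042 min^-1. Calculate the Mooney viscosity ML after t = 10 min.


ML = ML0 * exp(-k * t)
ML = 111 * exp(-0.042 * 10)
ML = 111 * 0.6570
ML = 72.93 MU

72.93 MU


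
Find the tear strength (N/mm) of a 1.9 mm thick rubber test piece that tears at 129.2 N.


Tear strength = force / thickness
= 129.2 / 1.9
= 68.0 N/mm

68.0 N/mm


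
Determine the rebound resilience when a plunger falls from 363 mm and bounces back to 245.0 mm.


Resilience = h_rebound / h_drop * 100
= 245.0 / 363 * 100
= 67.5%

67.5%


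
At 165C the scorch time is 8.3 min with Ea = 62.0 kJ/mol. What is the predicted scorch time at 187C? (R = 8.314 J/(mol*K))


Convert temperatures: T1 = 165 + 273.15 = 438.15 K, T2 = 187 + 273.15 = 460.15 K
ts2_new = 8.3 * exp(62000 / 8.314 * (1/460.15 - 1/438.15))
1/T2 - 1/T1 = -1.0912e-04
ts2_new = 3.68 min

3.68 min


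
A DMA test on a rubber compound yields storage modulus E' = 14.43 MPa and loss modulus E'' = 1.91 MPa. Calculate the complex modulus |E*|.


|E*| = sqrt(E'^2 + E''^2)
= sqrt(14.43^2 + 1.91^2)
= sqrt(208.2249 + 3.6481)
= 14.556 MPa

14.556 MPa


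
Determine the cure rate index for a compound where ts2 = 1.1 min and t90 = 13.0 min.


CRI = 100 / (t90 - ts2)
= 100 / (13.0 - 1.1)
= 100 / 11.9
= 8.4 min^-1

8.4 min^-1


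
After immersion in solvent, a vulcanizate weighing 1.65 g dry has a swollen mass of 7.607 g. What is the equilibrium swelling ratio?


Q = W_swollen / W_dry
Q = 7.607 / 1.65
Q = 4.61

Q = 4.61


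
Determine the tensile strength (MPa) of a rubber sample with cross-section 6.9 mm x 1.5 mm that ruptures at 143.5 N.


Area = width * thickness = 6.9 * 1.5 = 10.35 mm^2
TS = force / area = 143.5 / 10.35 = 13.86 MPa

13.86 MPa


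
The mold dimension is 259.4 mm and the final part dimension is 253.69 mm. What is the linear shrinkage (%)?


Shrinkage = (mold - part) / mold * 100
= (259.4 - 253.69) / 259.4 * 100
= 5.71 / 259.4 * 100
= 2.2%

2.2%


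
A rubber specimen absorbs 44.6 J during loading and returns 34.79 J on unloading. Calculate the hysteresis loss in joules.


Hysteresis loss = loading - unloading
= 44.6 - 34.79
= 9.81 J

9.81 J


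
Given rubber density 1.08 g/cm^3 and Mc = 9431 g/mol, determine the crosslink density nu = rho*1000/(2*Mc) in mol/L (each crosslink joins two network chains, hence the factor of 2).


nu = rho * 1000 / (2 * Mc)
nu = 1.08 * 1000 / (2 * 9431)
nu = 1080.0 / 18862
nu = 0.0573 mol/L

0.0573 mol/L


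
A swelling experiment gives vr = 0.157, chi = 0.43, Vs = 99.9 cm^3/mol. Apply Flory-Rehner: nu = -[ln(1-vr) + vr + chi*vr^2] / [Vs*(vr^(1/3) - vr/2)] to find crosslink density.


ln(1 - vr) = ln(1 - 0.157) = -0.1708
Numerator = -((-0.1708) + 0.157 + 0.43 * 0.157^2) = 0.0032
Denominator = 99.9 * (0.157^(1/3) - 0.157/2) = 46.0508
nu = 0.0032 / 46.0508 = 6.9255e-05 mol/cm^3

6.9255e-05 mol/cm^3


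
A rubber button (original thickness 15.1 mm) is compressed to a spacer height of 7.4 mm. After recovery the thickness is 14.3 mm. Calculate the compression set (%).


CS = (t0 - recovered) / (t0 - ts) * 100
= (15.1 - 14.3) / (15.1 - 7.4) * 100
= 0.8 / 7.7 * 100
= 10.4%

10.4%


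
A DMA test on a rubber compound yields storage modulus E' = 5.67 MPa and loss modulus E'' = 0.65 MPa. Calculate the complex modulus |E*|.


|E*| = sqrt(E'^2 + E''^2)
= sqrt(5.67^2 + 0.65^2)
= sqrt(32.1489 + 0.4225)
= 5.707 MPa

5.707 MPa


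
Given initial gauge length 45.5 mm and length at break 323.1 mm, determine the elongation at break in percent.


Elongation = (Lf - L0) / L0 * 100
= (323.1 - 45.5) / 45.5 * 100
= 277.6 / 45.5 * 100
= 610.1%

610.1%


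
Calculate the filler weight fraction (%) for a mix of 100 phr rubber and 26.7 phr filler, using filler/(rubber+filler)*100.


Filler % = filler / (rubber + filler) * 100
= 26.7 / (100 + 26.7) * 100
= 26.7 / 126.7 * 100
= 21.07%

21.07%


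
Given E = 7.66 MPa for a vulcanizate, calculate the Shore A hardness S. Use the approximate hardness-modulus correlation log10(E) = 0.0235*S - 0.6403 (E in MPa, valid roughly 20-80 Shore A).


log10(E) = 0.0235*S - 0.6403  =>  S = (log10(E) + 0.6403) / 0.0235
log10(7.66) = 0.884229
S = (0.884229 + 0.6403) / 0.0235 = 1.524529 / 0.0235
S = 64.9

Shore A = 64.9


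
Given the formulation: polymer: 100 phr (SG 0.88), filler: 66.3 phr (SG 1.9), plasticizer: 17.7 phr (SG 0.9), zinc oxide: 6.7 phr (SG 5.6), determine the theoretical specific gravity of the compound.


Sum of weights = 190.7
Volume contributions:
  polymer: 100/0.88 = 113.6364
  filler: 66.3/1.9 = 34.8947
  plasticizer: 17.7/0.9 = 19.6667
  zinc oxide: 6.7/5.6 = 1.1964
Sum of volumes = 169.3942
SG = 190.7 / 169.3942 = 1.126

SG = 1.126


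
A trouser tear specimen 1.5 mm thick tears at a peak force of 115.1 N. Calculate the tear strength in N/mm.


Tear strength = force / thickness
= 115.1 / 1.5
= 76.73 N/mm

76.73 N/mm


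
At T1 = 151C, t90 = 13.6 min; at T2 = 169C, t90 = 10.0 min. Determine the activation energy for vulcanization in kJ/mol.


T1 = 424.15 K, T2 = 442.15 K
1/T1 - 1/T2 = 9.5981e-05
ln(t1/t2) = ln(13.6/10.0) = 0.3075
Ea = 8.314 * 0.3075 / 9.5981e-05 = 26634.8421 J/mol
Ea = 26.63 kJ/mol

26.63 kJ/mol


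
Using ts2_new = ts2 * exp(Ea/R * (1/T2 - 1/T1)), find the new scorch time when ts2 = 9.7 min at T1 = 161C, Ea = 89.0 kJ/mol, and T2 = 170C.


Convert temperatures: T1 = 161 + 273.15 = 434.15 K, T2 = 170 + 273.15 = 443.15 K
ts2_new = 9.7 * exp(89000 / 8.314 * (1/443.15 - 1/434.15))
1/T2 - 1/T1 = -4.6779e-05
ts2_new = 5.88 min

5.88 min


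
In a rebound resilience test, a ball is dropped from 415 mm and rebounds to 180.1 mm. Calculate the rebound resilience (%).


Resilience = h_rebound / h_drop * 100
= 180.1 / 415 * 100
= 43.4%

43.4%


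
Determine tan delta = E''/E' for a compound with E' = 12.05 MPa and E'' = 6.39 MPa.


tan delta = E'' / E'
= 6.39 / 12.05
= 0.5303

tan delta = 0.5303


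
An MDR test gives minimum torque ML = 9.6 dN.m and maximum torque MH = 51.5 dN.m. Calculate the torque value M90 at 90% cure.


M90 = ML + 0.9 * (MH - ML)
M90 = 9.6 + 0.9 * (51.5 - 9.6)
M90 = 9.6 + 0.9 * 41.9
M90 = 47.31 dN.m

47.31 dN.m


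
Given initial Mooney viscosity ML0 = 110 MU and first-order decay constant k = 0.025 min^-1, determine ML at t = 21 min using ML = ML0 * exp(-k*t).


ML = ML0 * exp(-k * t)
ML = 110 * exp(-0.025 * 21)
ML = 110 * 0.5916
ML = 65.07 MU

65.07 MU


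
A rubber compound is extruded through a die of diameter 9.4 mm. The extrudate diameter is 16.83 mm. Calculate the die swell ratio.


Die swell ratio = D_extrudate / D_die
= 16.83 / 9.4
= 1.79

Die swell = 1.79


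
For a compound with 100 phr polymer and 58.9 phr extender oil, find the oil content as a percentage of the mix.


Oil % = oil / (100 + oil) * 100
= 58.9 / (100 + 58.9) * 100
= 58.9 / 158.9 * 100
= 37.07%

37.07%


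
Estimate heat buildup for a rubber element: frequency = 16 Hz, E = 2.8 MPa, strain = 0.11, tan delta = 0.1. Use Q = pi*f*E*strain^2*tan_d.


Q = pi * f * E * strain^2 * tan_d
= pi * 16 * 2.8 * 0.11^2 * 0.1
= pi * 16 * 2.8 * 0.0121 * 0.1
= 0.1703

Q = 0.1703


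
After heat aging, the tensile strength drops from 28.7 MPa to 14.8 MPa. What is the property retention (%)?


Retention = aged / original * 100
= 14.8 / 28.7 * 100
= 51.6%

51.6%


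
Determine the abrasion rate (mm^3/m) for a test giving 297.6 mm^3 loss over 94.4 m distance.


Rate = volume_loss / distance
= 297.6 / 94.4
= 3.153 mm^3/m

3.153 mm^3/m


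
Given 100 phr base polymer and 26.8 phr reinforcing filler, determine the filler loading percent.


Filler % = filler / (rubber + filler) * 100
= 26.8 / (100 + 26.8) * 100
= 26.8 / 126.8 * 100
= 21.14%

21.14%


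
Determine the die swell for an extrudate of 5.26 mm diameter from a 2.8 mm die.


Die swell ratio = D_extrudate / D_die
= 5.26 / 2.8
= 1.879

Die swell = 1.879


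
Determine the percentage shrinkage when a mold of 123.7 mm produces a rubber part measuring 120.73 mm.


Shrinkage = (mold - part) / mold * 100
= (123.7 - 120.73) / 123.7 * 100
= 2.97 / 123.7 * 100
= 2.4%

2.4%


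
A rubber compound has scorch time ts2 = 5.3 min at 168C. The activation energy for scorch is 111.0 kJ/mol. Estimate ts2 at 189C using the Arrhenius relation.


Convert temperatures: T1 = 168 + 273.15 = 441.15 K, T2 = 189 + 273.15 = 462.15 K
ts2_new = 5.3 * exp(111000 / 8.314 * (1/462.15 - 1/441.15))
1/T2 - 1/T1 = -1.0300e-04
ts2_new = 1.34 min

1.34 min


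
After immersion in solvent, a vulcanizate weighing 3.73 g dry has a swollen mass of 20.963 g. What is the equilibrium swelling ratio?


Q = W_swollen / W_dry
Q = 20.963 / 3.73
Q = 5.62

Q = 5.62


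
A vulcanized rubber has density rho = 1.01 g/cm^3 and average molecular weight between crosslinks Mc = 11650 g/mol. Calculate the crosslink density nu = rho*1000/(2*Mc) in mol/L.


nu = rho * 1000 / (2 * Mc)
nu = 1.01 * 1000 / (2 * 11650)
nu = 1010.0 / 23300
nu = 0.0433 mol/L

0.0433 mol/L


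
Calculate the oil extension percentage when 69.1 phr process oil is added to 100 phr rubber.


Oil % = oil / (100 + oil) * 100
= 69.1 / (100 + 69.1) * 100
= 69.1 / 169.1 * 100
= 40.86%

40.86%


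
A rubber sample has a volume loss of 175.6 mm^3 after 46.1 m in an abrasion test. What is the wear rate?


Rate = volume_loss / distance
= 175.6 / 46.1
= 3.809 mm^3/m

3.809 mm^3/m


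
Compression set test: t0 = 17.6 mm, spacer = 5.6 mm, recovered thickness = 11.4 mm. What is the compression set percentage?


CS = (t0 - recovered) / (t0 - ts) * 100
= (17.6 - 11.4) / (17.6 - 5.6) * 100
= 6.2 / 12.0 * 100
= 51.7%

51.7%


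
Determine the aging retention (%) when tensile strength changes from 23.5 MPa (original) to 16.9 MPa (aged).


Retention = aged / original * 100
= 16.9 / 23.5 * 100
= 71.9%

71.9%


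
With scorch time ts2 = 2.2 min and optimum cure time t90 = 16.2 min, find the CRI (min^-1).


CRI = 100 / (t90 - ts2)
= 100 / (16.2 - 2.2)
= 100 / 14.0
= 7.14 min^-1

7.14 min^-1


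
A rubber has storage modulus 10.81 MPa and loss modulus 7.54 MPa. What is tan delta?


tan delta = E'' / E'
= 7.54 / 10.81
= 0.6975

tan delta = 0.6975


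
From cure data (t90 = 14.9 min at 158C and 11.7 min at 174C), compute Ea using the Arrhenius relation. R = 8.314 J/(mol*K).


T1 = 431.15 K, T2 = 447.15 K
1/T1 - 1/T2 = 8.2992e-05
ln(t1/t2) = ln(14.9/11.7) = 0.2418
Ea = 8.314 * 0.2418 / 8.2992e-05 = 24220.2339 J/mol
Ea = 24.22 kJ/mol

24.22 kJ/mol


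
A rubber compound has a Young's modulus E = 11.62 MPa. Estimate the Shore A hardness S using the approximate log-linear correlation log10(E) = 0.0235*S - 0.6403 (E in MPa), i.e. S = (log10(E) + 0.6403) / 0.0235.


log10(E) = 0.0235*S - 0.6403  =>  S = (log10(E) + 0.6403) / 0.0235
log10(11.62) = 1.065206
S = (1.065206 + 0.6403) / 0.0235 = 1.705506 / 0.0235
S = 72.6

Shore A = 72.6


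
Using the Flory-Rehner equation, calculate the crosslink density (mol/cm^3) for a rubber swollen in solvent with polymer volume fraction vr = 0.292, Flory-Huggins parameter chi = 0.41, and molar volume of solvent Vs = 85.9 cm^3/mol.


ln(1 - vr) = ln(1 - 0.292) = -0.3453
Numerator = -((-0.3453) + 0.292 + 0.41 * 0.292^2) = 0.0184
Denominator = 85.9 * (0.292^(1/3) - 0.292/2) = 44.4471
nu = 0.0184 / 44.4471 = 4.1292e-04 mol/cm^3

4.1292e-04 mol/cm^3


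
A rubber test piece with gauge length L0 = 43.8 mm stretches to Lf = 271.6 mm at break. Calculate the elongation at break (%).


Elongation = (Lf - L0) / L0 * 100
= (271.6 - 43.8) / 43.8 * 100
= 227.8 / 43.8 * 100
= 520.1%

520.1%


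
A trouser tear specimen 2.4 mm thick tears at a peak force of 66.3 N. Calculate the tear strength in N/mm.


Tear strength = force / thickness
= 66.3 / 2.4
= 27.62 N/mm

27.62 N/mm


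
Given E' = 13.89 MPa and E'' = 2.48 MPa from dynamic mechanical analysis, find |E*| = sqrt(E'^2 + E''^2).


|E*| = sqrt(E'^2 + E''^2)
= sqrt(13.89^2 + 2.48^2)
= sqrt(192.9321 + 6.1504)
= 14.11 MPa

14.11 MPa


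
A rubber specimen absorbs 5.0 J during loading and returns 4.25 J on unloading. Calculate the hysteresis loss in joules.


Hysteresis loss = loading - unloading
= 5.0 - 4.25
= 0.75 J

0.75 J


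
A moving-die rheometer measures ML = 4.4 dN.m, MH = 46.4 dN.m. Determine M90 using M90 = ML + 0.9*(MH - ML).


M90 = ML + 0.9 * (MH - ML)
M90 = 4.4 + 0.9 * (46.4 - 4.4)
M90 = 4.4 + 0.9 * 42.0
M90 = 42.2 dN.m

42.2 dN.m


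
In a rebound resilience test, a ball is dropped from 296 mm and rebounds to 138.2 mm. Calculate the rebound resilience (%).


Resilience = h_rebound / h_drop * 100
= 138.2 / 296 * 100
= 46.7%

46.7%


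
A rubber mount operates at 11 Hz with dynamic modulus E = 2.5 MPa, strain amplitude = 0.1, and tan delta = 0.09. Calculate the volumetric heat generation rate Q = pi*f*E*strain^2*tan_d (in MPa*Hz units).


Q = pi * f * E * strain^2 * tan_d
= pi * 11 * 2.5 * 0.1^2 * 0.09
= pi * 11 * 2.5 * 0.0100 * 0.09
= 0.0778

Q = 0.0778


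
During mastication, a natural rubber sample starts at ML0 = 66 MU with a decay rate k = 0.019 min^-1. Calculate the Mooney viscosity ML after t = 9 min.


ML = ML0 * exp(-k * t)
ML = 66 * exp(-0.019 * 9)
ML = 66 * 0.8428
ML = 55.63 MU

55.63 MU


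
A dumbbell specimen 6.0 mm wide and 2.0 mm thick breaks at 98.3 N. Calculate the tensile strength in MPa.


Area = width * thickness = 6.0 * 2.0 = 12.0 mm^2
TS = force / area = 98.3 / 12.0 = 8.19 MPa

8.19 MPa


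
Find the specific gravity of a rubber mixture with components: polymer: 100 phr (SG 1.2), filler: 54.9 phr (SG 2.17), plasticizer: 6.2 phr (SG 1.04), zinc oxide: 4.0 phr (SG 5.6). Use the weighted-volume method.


Sum of weights = 165.1
Volume contributions:
  polymer: 100/1.2 = 83.3333
  filler: 54.9/2.17 = 25.2995
  plasticizer: 6.2/1.04 = 5.9615
  zinc oxide: 4.0/5.6 = 0.7143
Sum of volumes = 115.3087
SG = 165.1 / 115.3087 = 1.432

SG = 1.432


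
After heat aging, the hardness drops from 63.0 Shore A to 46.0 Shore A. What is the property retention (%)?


Retention = aged / original * 100
= 46.0 / 63.0 * 100
= 73.0%

73.0%


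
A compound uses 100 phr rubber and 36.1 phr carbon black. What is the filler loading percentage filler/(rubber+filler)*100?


Filler % = filler / (rubber + filler) * 100
= 36.1 / (100 + 36.1) * 100
= 36.1 / 136.1 * 100
= 26.52%

26.52%


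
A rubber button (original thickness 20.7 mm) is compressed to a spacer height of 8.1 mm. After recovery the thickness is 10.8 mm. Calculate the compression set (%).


CS = (t0 - recovered) / (t0 - ts) * 100
= (20.7 - 10.8) / (20.7 - 8.1) * 100
= 9.9 / 12.6 * 100
= 78.6%

78.6%


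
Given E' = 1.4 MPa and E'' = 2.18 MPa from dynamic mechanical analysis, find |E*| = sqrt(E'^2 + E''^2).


|E*| = sqrt(E'^2 + E''^2)
= sqrt(1.4^2 + 2.18^2)
= sqrt(1.9600 + 4.7524)
= 2.591 MPa

2.591 MPa


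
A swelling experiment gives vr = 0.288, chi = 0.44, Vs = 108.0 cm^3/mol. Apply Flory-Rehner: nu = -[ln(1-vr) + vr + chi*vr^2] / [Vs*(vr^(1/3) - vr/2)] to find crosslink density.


ln(1 - vr) = ln(1 - 0.288) = -0.3397
Numerator = -((-0.3397) + 0.288 + 0.44 * 0.288^2) = 0.0152
Denominator = 108.0 * (0.288^(1/3) - 0.288/2) = 55.7696
nu = 0.0152 / 55.7696 = 2.7223e-04 mol/cm^3

2.7223e-04 mol/cm^3


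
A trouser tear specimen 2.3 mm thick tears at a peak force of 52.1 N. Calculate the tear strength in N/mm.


Tear strength = force / thickness
= 52.1 / 2.3
= 22.65 N/mm

22.65 N/mm


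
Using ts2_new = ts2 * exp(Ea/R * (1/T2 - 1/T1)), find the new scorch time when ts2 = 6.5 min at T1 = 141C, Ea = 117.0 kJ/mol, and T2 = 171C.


Convert temperatures: T1 = 141 + 273.15 = 414.15 K, T2 = 171 + 273.15 = 444.15 K
ts2_new = 6.5 * exp(117000 / 8.314 * (1/444.15 - 1/414.15))
1/T2 - 1/T1 = -1.6309e-04
ts2_new = 0.65 min

0.65 min


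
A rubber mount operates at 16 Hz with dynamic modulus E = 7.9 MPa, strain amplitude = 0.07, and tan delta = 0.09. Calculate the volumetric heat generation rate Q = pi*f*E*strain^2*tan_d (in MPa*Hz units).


Q = pi * f * E * strain^2 * tan_d
= pi * 16 * 7.9 * 0.07^2 * 0.09
= pi * 16 * 7.9 * 0.0049 * 0.09
= 0.1751

Q = 0.1751


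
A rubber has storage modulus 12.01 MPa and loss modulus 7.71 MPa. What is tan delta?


tan delta = E'' / E'
= 7.71 / 12.01
= 0.642

tan delta = 0.642


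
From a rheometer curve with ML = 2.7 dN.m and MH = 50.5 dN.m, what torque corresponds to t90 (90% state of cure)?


M90 = ML + 0.9 * (MH - ML)
M90 = 2.7 + 0.9 * (50.5 - 2.7)
M90 = 2.7 + 0.9 * 47.8
M90 = 45.72 dN.m

45.72 dN.m


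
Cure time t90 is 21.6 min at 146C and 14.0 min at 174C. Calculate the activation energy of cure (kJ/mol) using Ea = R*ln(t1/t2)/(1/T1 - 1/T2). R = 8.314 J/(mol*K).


T1 = 419.15 K, T2 = 447.15 K
1/T1 - 1/T2 = 1.4939e-04
ln(t1/t2) = ln(21.6/14.0) = 0.4336
Ea = 8.314 * 0.4336 / 1.4939e-04 = 24132.3719 J/mol
Ea = 24.13 kJ/mol

24.13 kJ/mol


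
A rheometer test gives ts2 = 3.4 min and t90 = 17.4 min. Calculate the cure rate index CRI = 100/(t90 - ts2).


CRI = 100 / (t90 - ts2)
= 100 / (17.4 - 3.4)
= 100 / 14.0
= 7.14 min^-1

7.14 min^-1


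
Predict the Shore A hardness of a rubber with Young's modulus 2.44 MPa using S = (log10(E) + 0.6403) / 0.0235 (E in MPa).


log10(E) = 0.0235*S - 0.6403  =>  S = (log10(E) + 0.6403) / 0.0235
log10(2.44) = 0.387390
S = (0.387390 + 0.6403) / 0.0235 = 1.027690 / 0.0235
S = 43.7

Shore A = 43.7


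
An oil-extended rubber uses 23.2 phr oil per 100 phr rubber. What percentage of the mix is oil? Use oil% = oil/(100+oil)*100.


Oil % = oil / (100 + oil) * 100
= 23.2 / (100 + 23.2) * 100
= 23.2 / 123.2 * 100
= 18.83%

18.83%


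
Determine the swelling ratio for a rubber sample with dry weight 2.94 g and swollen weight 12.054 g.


Q = W_swollen / W_dry
Q = 12.054 / 2.94
Q = 4.1

Q = 4.1


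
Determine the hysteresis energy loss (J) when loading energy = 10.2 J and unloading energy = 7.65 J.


Hysteresis loss = loading - unloading
= 10.2 - 7.65
= 2.55 J

2.55 J


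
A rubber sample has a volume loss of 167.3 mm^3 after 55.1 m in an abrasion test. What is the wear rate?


Rate = volume_loss / distance
= 167.3 / 55.1
= 3.036 mm^3/m

3.036 mm^3/m


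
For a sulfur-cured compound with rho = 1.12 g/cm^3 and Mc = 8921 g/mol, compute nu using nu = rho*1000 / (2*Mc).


nu = rho * 1000 / (2 * Mc)
nu = 1.12 * 1000 / (2 * 8921)
nu = 1120.0 / 17842
nu = 0.0628 mol/L

0.0628 mol/L


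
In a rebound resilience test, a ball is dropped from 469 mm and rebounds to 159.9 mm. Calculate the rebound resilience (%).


Resilience = h_rebound / h_drop * 100
= 159.9 / 469 * 100
= 34.1%

34.1%


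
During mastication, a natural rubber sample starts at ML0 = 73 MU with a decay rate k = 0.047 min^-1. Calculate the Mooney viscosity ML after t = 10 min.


ML = ML0 * exp(-k * t)
ML = 73 * exp(-0.047 * 10)
ML = 73 * 0.6250
ML = 45.63 MU

45.63 MU


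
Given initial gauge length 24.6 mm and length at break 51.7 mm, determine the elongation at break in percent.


Elongation = (Lf - L0) / L0 * 100
= (51.7 - 24.6) / 24.6 * 100
= 27.1 / 24.6 * 100
= 110.2%

110.2%


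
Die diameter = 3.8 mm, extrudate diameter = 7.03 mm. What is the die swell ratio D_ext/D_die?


Die swell ratio = D_extrudate / D_die
= 7.03 / 3.8
= 1.85

Die swell = 1.85


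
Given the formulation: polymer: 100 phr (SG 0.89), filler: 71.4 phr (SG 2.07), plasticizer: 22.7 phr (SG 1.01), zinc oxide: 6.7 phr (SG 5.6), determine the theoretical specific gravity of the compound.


Sum of weights = 200.8
Volume contributions:
  polymer: 100/0.89 = 112.3596
  filler: 71.4/2.07 = 34.4928
  plasticizer: 22.7/1.01 = 22.4752
  zinc oxide: 6.7/5.6 = 1.1964
Sum of volumes = 170.5240
SG = 200.8 / 170.5240 = 1.178

SG = 1.178
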